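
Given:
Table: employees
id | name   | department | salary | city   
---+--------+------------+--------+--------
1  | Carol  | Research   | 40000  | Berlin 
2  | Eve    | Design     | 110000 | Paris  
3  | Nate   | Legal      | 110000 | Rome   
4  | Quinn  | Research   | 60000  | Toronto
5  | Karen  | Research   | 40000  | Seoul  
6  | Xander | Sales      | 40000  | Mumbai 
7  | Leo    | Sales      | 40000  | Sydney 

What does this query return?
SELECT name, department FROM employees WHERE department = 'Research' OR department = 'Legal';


Filtering: department = 'Research' OR 'Legal'
Matching: 4 rows

4 rows:
Carol, Research
Nate, Legal
Quinn, Research
Karen, Research


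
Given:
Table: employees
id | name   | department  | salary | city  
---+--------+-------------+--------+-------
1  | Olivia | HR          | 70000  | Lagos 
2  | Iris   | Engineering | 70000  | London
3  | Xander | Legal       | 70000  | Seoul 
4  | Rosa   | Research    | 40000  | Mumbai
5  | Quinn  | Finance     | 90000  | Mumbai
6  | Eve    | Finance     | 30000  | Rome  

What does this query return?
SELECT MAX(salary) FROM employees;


Salaries: 70000, 70000, 70000, 40000, 90000, 30000
MAX = 90000

90000


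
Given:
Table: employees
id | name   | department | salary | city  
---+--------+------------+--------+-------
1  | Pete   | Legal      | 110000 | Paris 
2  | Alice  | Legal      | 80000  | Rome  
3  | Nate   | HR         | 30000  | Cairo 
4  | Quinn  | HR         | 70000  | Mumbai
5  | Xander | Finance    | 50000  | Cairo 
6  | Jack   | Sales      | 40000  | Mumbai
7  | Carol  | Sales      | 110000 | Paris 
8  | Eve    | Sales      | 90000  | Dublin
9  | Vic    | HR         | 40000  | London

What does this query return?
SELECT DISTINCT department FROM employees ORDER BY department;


All 'department' values (row order): Legal, Legal, HR, HR, Finance, Sales, Sales, Sales, HR
Removing duplicates leaves 4 unique value(s).

4 values:
Finance
HR
Legal
Sales


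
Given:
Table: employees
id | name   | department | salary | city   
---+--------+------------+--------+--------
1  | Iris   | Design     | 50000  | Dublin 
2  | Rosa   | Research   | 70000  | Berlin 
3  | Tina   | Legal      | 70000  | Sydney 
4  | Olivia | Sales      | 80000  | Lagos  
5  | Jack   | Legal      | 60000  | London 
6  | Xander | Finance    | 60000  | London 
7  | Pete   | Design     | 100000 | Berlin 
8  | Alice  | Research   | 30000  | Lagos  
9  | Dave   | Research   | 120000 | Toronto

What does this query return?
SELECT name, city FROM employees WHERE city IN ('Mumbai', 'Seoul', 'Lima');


Filtering: city IN ('Mumbai', 'Seoul', 'Lima')
Matching: 0 rows

Empty result set (0 rows)


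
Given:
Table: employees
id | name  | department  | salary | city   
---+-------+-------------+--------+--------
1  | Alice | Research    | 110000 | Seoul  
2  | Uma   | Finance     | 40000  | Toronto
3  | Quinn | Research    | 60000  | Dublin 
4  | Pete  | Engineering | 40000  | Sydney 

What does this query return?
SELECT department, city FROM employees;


Projecting columns: department, city

4 rows:
Research, Seoul
Finance, Toronto
Research, Dublin
Engineering, Sydney


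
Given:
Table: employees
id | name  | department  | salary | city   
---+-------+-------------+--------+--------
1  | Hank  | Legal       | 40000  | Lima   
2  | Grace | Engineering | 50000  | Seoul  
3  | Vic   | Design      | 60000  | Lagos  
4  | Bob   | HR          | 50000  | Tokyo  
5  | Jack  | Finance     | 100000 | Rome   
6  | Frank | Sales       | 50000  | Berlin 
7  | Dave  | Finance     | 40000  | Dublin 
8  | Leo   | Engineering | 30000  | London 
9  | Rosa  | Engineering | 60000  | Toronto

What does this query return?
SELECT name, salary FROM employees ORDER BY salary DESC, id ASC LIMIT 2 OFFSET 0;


Sort by salary DESC (id ASC tiebreak), then skip 0 and take 2
Rows 1 through 2

2 rows:
Jack, 100000
Vic, 60000


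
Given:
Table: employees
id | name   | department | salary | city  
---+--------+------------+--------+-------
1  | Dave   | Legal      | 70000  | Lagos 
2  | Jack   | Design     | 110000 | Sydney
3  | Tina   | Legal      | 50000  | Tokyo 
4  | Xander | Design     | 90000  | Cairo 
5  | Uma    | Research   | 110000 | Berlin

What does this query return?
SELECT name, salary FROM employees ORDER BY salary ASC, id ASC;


Sorting by salary ASC, then id ASC for ties

5 rows:
Tina, 50000
Dave, 70000
Xander, 90000
Jack, 110000
Uma, 110000


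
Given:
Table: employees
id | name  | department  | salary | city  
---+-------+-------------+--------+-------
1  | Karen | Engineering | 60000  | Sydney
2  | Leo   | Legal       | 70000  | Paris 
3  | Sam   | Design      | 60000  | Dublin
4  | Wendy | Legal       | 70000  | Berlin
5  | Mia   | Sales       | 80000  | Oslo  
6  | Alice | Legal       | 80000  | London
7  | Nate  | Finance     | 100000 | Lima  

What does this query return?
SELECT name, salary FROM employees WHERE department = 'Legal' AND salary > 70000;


Filtering: department = 'Legal' AND salary > 70000
Matching: 1 rows

1 rows:
Alice, 80000


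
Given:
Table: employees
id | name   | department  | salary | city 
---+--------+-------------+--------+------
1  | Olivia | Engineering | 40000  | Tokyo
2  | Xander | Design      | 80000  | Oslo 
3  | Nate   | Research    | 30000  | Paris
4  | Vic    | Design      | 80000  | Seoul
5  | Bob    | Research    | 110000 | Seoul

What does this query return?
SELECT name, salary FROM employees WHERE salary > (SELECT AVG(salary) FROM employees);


Subquery: AVG(salary) = 68000.0
Filtering: salary > 68000.0
  Xander (80000) -> MATCH
  Vic (80000) -> MATCH
  Bob (110000) -> MATCH


3 rows:
Xander, 80000
Vic, 80000
Bob, 110000


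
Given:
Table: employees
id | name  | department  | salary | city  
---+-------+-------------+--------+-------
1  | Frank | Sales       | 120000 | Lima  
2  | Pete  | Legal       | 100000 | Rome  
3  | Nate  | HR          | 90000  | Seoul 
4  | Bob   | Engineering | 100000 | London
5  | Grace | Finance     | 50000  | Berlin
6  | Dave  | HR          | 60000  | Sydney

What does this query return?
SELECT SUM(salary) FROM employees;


SUM(salary) = 120000 + 100000 + 90000 + 100000 + 50000 + 60000 = 520000

520000


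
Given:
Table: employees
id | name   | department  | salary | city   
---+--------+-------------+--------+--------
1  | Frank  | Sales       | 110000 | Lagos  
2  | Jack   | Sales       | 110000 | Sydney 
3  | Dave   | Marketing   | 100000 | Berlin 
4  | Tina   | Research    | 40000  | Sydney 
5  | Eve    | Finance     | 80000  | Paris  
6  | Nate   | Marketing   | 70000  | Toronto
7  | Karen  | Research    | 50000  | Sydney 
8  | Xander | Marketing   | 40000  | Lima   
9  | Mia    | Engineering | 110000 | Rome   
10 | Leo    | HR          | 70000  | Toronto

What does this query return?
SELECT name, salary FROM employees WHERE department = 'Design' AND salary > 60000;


Filtering: department = 'Design' AND salary > 60000
Matching: 0 rows

Empty result set (0 rows)


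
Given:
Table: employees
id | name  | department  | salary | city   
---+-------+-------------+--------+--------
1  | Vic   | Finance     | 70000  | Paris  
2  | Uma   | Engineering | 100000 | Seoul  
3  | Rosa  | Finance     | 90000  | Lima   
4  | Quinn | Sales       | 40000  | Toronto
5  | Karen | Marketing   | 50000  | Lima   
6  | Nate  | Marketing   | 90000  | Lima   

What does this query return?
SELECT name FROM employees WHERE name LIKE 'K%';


LIKE 'K%' matches names starting with 'K'
Matching: 1

1 rows:
Karen


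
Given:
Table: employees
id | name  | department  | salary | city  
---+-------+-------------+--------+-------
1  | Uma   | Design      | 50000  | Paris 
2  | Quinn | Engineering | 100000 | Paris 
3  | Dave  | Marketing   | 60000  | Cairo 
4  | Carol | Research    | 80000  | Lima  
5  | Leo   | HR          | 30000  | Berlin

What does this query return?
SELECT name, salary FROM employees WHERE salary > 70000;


Filtering: salary > 70000
Matching: 2 rows

2 rows:
Quinn, 100000
Carol, 80000


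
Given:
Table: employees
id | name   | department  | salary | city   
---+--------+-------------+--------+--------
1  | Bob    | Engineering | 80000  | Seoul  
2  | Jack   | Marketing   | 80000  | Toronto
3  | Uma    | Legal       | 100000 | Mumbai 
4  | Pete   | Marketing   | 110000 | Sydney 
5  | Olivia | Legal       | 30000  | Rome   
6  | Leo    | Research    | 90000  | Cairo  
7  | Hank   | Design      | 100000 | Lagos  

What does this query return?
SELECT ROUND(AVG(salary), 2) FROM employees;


SUM(salary) = 590000
COUNT = 7
ROUND(AVG, 2) = ROUND(590000 / 7, 2) = 84285.71

84285.71


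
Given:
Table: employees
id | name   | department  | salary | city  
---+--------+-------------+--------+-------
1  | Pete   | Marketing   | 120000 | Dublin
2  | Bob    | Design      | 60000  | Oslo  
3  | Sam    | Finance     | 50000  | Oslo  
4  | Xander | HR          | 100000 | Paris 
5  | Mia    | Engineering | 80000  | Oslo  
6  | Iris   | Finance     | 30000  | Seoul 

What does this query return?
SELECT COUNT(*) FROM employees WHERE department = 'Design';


Counting rows where department = 'Design'
  Bob -> MATCH


1


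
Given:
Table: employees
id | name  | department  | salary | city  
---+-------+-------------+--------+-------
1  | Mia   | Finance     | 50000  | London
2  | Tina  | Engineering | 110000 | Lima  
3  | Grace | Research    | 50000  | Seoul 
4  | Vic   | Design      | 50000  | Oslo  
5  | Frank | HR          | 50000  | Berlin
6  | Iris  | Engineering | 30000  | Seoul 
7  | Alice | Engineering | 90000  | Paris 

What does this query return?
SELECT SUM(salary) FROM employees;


SUM(salary) = 50000 + 110000 + 50000 + 50000 + 50000 + 30000 + 90000 = 430000

430000


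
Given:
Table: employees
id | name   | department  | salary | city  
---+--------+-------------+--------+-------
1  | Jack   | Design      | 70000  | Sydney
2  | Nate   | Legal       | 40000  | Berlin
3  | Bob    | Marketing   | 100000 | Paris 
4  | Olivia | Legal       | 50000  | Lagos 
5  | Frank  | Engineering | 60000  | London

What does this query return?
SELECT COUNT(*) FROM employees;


COUNT(*) counts all rows

5


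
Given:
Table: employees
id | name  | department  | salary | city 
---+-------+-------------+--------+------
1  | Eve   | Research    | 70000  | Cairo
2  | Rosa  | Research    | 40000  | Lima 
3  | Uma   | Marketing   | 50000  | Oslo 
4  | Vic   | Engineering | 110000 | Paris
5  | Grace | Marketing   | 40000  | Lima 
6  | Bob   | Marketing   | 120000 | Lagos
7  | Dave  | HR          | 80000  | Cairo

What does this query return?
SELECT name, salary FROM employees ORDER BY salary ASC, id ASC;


Sorting by salary ASC, then id ASC for ties

7 rows:
Rosa, 40000
Grace, 40000
Uma, 50000
Eve, 70000
Dave, 80000
Vic, 110000
Bob, 120000


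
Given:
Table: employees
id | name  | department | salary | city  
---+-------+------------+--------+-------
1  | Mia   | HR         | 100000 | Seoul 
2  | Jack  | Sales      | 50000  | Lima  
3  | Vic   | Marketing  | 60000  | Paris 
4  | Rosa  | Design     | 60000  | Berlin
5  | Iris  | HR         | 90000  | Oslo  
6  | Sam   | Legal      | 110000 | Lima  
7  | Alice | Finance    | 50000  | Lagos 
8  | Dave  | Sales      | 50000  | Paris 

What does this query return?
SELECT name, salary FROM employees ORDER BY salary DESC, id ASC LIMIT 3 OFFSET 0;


Sort by salary DESC (id ASC tiebreak), then skip 0 and take 3
Rows 1 through 3

3 rows:
Sam, 110000
Mia, 100000
Iris, 90000


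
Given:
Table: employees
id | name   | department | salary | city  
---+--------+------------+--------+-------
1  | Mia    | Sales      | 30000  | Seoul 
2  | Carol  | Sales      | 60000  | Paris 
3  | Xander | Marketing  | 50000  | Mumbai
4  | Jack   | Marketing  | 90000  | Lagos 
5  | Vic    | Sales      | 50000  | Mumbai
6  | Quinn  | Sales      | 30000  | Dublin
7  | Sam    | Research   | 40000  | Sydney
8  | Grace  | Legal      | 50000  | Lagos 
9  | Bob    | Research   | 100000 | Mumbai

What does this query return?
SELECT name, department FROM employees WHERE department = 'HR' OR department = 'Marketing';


Filtering: department = 'HR' OR 'Marketing'
Matching: 2 rows

2 rows:
Xander, Marketing
Jack, Marketing


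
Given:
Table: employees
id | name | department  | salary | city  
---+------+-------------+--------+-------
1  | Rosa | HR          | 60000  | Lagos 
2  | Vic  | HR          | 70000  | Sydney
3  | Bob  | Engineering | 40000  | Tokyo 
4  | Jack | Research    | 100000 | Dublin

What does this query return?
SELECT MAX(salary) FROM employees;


Salaries: 60000, 70000, 40000, 100000
MAX = 100000

100000


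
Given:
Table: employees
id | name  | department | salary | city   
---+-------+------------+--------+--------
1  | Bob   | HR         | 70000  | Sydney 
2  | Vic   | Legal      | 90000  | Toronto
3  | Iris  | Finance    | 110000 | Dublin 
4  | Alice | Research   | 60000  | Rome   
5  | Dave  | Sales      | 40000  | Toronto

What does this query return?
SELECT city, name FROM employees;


Projecting columns: city, name

5 rows:
Sydney, Bob
Toronto, Vic
Dublin, Iris
Rome, Alice
Toronto, Dave


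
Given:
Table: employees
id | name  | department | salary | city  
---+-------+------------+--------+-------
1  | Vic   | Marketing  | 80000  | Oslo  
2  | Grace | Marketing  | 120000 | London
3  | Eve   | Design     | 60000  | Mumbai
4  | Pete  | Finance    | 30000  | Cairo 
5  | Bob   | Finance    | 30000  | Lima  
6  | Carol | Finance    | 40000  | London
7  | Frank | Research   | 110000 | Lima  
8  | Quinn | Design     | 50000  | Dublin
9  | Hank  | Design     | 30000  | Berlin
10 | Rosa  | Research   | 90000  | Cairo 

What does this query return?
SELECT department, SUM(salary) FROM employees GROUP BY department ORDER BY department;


Summing salary within each department:
  Design: 60000 + 50000 + 30000 = 140000
  Finance: 30000 + 30000 + 40000 = 100000
  Marketing: 80000 + 120000 = 200000
  Research: 110000 + 90000 = 200000


4 groups:
Design, 140000
Finance, 100000
Marketing, 200000
Research, 200000


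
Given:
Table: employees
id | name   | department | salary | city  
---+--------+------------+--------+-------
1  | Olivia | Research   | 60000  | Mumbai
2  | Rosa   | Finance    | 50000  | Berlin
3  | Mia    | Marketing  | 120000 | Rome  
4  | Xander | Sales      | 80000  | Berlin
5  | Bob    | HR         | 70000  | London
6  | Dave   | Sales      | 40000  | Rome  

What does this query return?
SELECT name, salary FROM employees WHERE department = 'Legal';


Filtering: department = 'Legal'
Matching rows: 0

Empty result set (0 rows)


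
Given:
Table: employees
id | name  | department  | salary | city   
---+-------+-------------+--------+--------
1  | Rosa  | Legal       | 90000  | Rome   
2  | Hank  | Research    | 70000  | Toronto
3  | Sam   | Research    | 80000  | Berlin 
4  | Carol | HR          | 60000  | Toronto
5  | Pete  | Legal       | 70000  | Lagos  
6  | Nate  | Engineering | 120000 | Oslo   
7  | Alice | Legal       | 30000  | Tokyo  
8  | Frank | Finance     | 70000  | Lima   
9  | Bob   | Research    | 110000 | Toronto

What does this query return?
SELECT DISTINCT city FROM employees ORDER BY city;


All 'city' values (row order): Rome, Toronto, Berlin, Toronto, Lagos, Oslo, Tokyo, Lima, Toronto
Removing duplicates leaves 7 unique value(s).

7 values:
Berlin
Lagos
Lima
Oslo
Rome
Tokyo
Toronto


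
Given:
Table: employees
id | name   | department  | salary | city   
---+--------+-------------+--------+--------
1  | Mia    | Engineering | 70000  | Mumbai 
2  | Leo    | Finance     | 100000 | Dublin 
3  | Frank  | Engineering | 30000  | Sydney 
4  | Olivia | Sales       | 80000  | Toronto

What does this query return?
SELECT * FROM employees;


SELECT * returns all 4 rows with all columns

4 rows:
1, Mia, Engineering, 70000, Mumbai
2, Leo, Finance, 100000, Dublin
3, Frank, Engineering, 30000, Sydney
4, Olivia, Sales, 80000, Toronto


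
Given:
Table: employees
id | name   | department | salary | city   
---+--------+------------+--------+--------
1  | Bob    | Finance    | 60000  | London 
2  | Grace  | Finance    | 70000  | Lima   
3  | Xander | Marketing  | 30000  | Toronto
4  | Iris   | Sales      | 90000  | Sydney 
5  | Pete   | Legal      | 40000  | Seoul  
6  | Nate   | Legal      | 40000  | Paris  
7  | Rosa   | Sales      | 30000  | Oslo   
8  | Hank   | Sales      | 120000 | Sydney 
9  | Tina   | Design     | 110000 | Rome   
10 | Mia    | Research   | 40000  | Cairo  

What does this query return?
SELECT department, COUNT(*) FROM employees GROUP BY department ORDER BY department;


Assigning each row to its department group:
  Bob -> Finance
  Grace -> Finance
  Xander -> Marketing
  Iris -> Sales
  Pete -> Legal
  Nate -> Legal
  Rosa -> Sales
  Hank -> Sales
  Tina -> Design
  Mia -> Research


6 groups:
Design, 1
Finance, 2
Legal, 2
Marketing, 1
Research, 1
Sales, 3


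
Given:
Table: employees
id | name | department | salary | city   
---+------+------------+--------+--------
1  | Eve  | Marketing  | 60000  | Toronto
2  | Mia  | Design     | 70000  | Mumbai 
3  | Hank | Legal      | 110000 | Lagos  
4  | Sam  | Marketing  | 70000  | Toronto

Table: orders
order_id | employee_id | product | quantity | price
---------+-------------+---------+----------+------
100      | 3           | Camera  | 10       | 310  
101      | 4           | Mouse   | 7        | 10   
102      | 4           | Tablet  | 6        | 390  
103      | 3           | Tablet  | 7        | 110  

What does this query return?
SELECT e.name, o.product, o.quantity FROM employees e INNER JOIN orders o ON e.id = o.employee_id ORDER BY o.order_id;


Joining employees.id = orders.employee_id:
  employee Hank (id=3) -> order Camera
  employee Sam (id=4) -> order Mouse
  employee Sam (id=4) -> order Tablet
  employee Hank (id=3) -> order Tablet


4 rows:
Hank, Camera, 10
Sam, Mouse, 7
Sam, Tablet, 6
Hank, Tablet, 7


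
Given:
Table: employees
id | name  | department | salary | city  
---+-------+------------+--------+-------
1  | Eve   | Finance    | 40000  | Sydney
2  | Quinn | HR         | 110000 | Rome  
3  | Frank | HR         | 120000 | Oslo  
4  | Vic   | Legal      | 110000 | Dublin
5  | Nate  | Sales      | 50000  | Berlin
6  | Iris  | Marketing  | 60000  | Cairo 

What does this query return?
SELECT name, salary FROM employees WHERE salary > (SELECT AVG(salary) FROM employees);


Subquery: AVG(salary) = 81666.67
Filtering: salary > 81666.67
  Quinn (110000) -> MATCH
  Frank (120000) -> MATCH
  Vic (110000) -> MATCH


3 rows:
Quinn, 110000
Frank, 120000
Vic, 110000


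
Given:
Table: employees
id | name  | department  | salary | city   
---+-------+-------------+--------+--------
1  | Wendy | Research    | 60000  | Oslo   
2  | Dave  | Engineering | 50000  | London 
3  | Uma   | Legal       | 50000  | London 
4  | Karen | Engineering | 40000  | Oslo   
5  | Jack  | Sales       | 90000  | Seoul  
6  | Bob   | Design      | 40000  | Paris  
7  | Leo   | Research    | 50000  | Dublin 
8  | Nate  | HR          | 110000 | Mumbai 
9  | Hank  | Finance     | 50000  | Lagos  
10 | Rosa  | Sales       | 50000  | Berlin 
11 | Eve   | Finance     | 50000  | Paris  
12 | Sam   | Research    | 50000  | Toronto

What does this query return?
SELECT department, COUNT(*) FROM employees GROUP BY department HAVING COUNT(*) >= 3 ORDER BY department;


Groups with count >= 3:
  Research: 3 -> PASS
  Design: 1 -> filtered out
  Engineering: 2 -> filtered out
  Finance: 2 -> filtered out
  HR: 1 -> filtered out
  Legal: 1 -> filtered out
  Sales: 2 -> filtered out


1 groups:
Research, 3


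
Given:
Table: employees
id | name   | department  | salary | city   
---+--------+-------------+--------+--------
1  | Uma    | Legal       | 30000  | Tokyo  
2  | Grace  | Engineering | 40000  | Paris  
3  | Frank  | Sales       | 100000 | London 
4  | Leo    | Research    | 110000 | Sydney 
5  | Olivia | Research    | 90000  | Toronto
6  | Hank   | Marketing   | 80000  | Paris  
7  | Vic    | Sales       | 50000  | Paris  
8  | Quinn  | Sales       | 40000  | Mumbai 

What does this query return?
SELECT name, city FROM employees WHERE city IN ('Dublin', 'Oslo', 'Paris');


Filtering: city IN ('Dublin', 'Oslo', 'Paris')
Matching: 3 rows

3 rows:
Grace, Paris
Hank, Paris
Vic, Paris


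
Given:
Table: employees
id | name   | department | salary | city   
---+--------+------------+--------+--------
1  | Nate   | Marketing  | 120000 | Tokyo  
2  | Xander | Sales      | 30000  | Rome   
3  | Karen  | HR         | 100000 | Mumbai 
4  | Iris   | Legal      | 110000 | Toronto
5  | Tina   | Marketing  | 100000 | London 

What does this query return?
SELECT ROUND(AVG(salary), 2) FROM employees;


SUM(salary) = 460000
COUNT = 5
ROUND(AVG, 2) = ROUND(460000 / 5, 2) = 92000.0

92000.0


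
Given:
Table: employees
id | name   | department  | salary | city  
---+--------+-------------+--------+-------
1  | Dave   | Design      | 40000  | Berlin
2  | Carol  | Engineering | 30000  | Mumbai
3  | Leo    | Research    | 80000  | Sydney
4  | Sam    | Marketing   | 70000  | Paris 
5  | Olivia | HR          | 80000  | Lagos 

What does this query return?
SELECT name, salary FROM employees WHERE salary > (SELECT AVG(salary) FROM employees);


Subquery: AVG(salary) = 60000.0
Filtering: salary > 60000.0
  Leo (80000) -> MATCH
  Sam (70000) -> MATCH
  Olivia (80000) -> MATCH


3 rows:
Leo, 80000
Sam, 70000
Olivia, 80000


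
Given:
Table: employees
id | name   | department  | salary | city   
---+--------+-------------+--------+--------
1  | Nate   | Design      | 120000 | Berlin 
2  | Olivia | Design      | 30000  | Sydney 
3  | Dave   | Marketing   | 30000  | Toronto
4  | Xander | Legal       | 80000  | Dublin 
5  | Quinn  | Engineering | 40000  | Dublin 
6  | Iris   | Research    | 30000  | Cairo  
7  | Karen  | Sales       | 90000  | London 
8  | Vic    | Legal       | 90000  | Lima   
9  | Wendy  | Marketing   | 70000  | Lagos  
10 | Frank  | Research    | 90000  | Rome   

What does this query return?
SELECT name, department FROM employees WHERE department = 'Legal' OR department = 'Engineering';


Filtering: department = 'Legal' OR 'Engineering'
Matching: 3 rows

3 rows:
Xander, Legal
Quinn, Engineering
Vic, Legal


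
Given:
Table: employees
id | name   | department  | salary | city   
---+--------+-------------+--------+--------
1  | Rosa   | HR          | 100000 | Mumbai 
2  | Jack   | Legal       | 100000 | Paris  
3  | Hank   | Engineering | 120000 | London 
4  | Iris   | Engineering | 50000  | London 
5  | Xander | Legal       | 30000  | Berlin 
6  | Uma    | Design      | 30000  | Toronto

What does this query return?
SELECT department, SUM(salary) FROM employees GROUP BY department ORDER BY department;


Summing salary within each department:
  Design: 30000 = 30000
  Engineering: 120000 + 50000 = 170000
  HR: 100000 = 100000
  Legal: 100000 + 30000 = 130000


4 groups:
Design, 30000
Engineering, 170000
HR, 100000
Legal, 130000


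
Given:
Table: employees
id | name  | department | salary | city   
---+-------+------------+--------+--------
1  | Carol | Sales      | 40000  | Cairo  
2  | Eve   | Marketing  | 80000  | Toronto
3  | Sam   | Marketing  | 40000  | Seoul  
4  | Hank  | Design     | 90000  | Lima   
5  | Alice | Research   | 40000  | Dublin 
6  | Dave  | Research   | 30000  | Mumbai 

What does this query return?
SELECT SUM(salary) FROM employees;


SUM(salary) = 40000 + 80000 + 40000 + 90000 + 40000 + 30000 = 320000

320000


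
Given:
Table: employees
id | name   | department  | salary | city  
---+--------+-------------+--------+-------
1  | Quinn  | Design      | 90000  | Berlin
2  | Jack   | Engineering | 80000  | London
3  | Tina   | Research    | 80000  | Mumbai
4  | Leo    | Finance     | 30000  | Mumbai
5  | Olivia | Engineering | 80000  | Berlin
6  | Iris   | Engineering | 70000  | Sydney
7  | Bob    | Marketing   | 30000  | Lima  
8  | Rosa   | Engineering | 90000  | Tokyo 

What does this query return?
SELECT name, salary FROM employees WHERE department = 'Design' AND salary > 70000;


Filtering: department = 'Design' AND salary > 70000
Matching: 1 rows

1 rows:
Quinn, 90000


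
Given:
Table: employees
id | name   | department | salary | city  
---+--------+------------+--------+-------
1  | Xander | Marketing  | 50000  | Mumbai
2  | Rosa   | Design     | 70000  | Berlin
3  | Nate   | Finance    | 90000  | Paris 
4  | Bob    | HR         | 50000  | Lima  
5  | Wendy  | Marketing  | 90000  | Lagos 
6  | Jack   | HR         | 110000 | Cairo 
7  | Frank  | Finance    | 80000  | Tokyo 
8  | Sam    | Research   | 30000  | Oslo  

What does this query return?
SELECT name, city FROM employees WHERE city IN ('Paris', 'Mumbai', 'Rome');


Filtering: city IN ('Paris', 'Mumbai', 'Rome')
Matching: 2 rows

2 rows:
Xander, Mumbai
Nate, Paris


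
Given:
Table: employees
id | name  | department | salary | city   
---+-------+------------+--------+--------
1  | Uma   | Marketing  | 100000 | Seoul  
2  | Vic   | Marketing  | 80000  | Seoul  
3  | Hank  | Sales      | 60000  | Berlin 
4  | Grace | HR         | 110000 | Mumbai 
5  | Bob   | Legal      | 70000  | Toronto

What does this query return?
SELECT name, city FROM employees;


Projecting columns: name, city

5 rows:
Uma, Seoul
Vic, Seoul
Hank, Berlin
Grace, Mumbai
Bob, Toronto


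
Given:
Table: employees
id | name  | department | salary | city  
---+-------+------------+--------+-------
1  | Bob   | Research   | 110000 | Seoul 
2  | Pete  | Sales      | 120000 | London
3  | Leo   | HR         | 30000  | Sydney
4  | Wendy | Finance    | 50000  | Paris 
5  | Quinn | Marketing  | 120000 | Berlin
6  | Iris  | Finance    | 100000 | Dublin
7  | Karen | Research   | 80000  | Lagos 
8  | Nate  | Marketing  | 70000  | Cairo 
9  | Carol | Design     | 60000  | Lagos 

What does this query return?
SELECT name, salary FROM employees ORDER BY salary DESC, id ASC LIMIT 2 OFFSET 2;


Sort by salary DESC (id ASC tiebreak), then skip 2 and take 2
Rows 3 through 4

2 rows:
Bob, 110000
Iris, 100000


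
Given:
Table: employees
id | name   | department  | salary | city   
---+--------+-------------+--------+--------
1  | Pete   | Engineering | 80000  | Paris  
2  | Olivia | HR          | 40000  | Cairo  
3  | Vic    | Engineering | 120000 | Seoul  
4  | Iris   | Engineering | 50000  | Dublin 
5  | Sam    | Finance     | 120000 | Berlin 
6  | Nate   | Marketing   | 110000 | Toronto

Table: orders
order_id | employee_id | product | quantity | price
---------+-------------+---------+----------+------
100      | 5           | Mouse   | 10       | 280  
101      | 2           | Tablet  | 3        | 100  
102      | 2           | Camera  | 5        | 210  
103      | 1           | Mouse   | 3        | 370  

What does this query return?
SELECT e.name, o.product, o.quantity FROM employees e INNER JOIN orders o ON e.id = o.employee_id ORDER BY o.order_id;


Joining employees.id = orders.employee_id:
  employee Sam (id=5) -> order Mouse
  employee Olivia (id=2) -> order Tablet
  employee Olivia (id=2) -> order Camera
  employee Pete (id=1) -> order Mouse


4 rows:
Sam, Mouse, 10
Olivia, Tablet, 3
Olivia, Camera, 5
Pete, Mouse, 3


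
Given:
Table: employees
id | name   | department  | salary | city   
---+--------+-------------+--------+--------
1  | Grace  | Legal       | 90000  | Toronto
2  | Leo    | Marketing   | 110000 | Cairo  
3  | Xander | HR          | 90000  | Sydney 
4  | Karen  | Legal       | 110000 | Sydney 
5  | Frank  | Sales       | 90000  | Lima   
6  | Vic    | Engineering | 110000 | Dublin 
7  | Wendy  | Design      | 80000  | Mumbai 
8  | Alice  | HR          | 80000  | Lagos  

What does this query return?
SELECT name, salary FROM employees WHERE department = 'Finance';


Filtering: department = 'Finance'
Matching rows: 0

Empty result set (0 rows)


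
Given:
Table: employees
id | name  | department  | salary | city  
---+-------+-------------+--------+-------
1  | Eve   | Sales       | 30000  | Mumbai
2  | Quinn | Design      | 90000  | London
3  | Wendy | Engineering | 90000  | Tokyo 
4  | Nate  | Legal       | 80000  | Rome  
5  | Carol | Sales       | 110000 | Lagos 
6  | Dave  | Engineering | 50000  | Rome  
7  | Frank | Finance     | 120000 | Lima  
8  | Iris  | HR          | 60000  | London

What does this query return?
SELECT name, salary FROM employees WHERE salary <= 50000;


Filtering: salary <= 50000
Matching: 2 rows

2 rows:
Eve, 30000
Dave, 50000


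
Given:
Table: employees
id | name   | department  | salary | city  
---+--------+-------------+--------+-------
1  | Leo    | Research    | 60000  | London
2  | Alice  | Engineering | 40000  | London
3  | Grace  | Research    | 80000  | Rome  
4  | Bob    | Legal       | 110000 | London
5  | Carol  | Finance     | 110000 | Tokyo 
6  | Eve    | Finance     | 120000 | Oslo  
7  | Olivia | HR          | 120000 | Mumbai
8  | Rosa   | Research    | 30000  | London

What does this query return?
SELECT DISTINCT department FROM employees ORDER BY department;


All 'department' values (row order): Research, Engineering, Research, Legal, Finance, Finance, HR, Research
Removing duplicates leaves 5 unique value(s).

5 values:
Engineering
Finance
HR
Legal
Research


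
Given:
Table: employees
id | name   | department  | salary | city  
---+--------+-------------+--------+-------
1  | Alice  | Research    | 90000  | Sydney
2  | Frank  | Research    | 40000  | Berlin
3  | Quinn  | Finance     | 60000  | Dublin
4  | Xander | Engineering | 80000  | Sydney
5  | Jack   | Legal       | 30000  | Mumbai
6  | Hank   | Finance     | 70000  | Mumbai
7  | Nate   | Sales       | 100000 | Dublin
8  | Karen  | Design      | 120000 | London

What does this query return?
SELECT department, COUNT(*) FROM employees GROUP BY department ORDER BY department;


Assigning each row to its department group:
  Alice -> Research
  Frank -> Research
  Quinn -> Finance
  Xander -> Engineering
  Jack -> Legal
  Hank -> Finance
  Nate -> Sales
  Karen -> Design


6 groups:
Design, 1
Engineering, 1
Finance, 2
Legal, 1
Research, 2
Sales, 1


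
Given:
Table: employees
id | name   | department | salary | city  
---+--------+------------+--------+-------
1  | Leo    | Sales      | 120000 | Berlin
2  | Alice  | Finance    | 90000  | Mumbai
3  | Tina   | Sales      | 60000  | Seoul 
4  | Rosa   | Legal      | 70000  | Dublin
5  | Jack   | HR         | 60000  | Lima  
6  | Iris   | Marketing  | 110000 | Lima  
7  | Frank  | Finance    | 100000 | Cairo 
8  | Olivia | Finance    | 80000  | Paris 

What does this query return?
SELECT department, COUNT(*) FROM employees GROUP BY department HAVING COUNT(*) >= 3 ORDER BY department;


Groups with count >= 3:
  Finance: 3 -> PASS
  HR: 1 -> filtered out
  Legal: 1 -> filtered out
  Marketing: 1 -> filtered out
  Sales: 2 -> filtered out


1 groups:
Finance, 3


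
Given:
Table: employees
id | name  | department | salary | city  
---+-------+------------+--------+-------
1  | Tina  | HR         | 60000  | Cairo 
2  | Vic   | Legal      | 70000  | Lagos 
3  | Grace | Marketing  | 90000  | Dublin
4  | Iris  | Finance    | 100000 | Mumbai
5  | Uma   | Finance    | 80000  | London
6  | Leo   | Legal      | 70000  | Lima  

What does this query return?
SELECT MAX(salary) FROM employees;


Salaries: 60000, 70000, 90000, 100000, 80000, 70000
MAX = 100000

100000


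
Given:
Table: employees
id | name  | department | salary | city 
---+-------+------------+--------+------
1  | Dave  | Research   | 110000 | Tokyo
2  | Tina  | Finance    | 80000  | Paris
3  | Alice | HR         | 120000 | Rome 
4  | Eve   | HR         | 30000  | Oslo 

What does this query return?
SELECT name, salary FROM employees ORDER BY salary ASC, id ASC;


Sorting by salary ASC, then id ASC for ties

4 rows:
Eve, 30000
Tina, 80000
Dave, 110000
Alice, 120000


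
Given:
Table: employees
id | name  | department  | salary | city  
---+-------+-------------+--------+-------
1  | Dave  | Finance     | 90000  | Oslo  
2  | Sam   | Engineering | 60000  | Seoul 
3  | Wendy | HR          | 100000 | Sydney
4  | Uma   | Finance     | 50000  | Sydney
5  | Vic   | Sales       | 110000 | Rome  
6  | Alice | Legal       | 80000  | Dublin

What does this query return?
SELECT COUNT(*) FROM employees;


COUNT(*) counts all rows

6


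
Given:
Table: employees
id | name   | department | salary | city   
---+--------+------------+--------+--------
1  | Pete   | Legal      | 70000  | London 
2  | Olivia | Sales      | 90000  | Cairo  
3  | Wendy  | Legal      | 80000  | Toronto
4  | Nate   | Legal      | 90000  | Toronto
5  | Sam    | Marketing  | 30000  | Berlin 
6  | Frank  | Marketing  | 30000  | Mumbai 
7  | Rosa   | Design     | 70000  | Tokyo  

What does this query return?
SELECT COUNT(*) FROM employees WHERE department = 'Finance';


Counting rows where department = 'Finance'


0


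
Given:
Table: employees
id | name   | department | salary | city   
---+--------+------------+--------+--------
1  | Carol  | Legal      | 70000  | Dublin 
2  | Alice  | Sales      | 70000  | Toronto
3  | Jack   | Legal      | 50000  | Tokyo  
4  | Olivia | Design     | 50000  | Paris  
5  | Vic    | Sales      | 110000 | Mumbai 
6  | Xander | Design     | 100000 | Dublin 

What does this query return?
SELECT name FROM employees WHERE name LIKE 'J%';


LIKE 'J%' matches names starting with 'J'
Matching: 1

1 rows:
Jack


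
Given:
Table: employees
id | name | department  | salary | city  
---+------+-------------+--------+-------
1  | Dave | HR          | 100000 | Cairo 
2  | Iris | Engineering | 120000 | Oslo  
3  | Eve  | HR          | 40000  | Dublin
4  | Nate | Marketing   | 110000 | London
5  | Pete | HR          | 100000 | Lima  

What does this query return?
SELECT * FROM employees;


SELECT * returns all 5 rows with all columns

5 rows:
1, Dave, HR, 100000, Cairo
2, Iris, Engineering, 120000, Oslo
3, Eve, HR, 40000, Dublin
4, Nate, Marketing, 110000, London
5, Pete, HR, 100000, Lima


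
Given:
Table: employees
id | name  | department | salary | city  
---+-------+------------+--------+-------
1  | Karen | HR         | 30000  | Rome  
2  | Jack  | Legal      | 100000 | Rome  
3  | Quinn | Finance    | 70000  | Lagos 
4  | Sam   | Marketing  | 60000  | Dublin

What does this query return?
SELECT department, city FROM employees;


Projecting columns: department, city

4 rows:
HR, Rome
Legal, Rome
Finance, Lagos
Marketing, Dublin


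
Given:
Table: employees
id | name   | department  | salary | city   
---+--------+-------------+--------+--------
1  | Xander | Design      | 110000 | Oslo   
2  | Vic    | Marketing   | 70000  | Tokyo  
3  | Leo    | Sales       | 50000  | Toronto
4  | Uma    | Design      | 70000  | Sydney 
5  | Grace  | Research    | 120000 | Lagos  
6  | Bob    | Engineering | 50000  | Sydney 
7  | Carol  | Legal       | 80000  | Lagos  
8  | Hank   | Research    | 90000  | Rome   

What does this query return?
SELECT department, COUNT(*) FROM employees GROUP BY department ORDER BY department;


Assigning each row to its department group:
  Xander -> Design
  Vic -> Marketing
  Leo -> Sales
  Uma -> Design
  Grace -> Research
  Bob -> Engineering
  Carol -> Legal
  Hank -> Research


6 groups:
Design, 2
Engineering, 1
Legal, 1
Marketing, 1
Research, 2
Sales, 1


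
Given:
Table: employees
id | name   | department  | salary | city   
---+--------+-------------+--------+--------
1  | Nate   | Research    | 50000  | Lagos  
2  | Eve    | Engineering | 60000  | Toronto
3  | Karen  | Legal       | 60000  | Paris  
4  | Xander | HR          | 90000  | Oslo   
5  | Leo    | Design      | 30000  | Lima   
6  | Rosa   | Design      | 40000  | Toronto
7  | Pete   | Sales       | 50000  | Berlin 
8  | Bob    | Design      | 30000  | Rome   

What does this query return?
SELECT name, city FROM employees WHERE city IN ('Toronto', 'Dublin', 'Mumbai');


Filtering: city IN ('Toronto', 'Dublin', 'Mumbai')
Matching: 2 rows

2 rows:
Eve, Toronto
Rosa, Toronto


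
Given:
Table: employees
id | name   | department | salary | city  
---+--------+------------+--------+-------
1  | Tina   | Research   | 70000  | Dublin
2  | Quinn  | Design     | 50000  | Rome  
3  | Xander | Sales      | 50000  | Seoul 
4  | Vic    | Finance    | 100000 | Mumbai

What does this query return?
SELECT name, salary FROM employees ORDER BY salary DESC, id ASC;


Sorting by salary DESC, then id ASC for ties

4 rows:
Vic, 100000
Tina, 70000
Quinn, 50000
Xander, 50000


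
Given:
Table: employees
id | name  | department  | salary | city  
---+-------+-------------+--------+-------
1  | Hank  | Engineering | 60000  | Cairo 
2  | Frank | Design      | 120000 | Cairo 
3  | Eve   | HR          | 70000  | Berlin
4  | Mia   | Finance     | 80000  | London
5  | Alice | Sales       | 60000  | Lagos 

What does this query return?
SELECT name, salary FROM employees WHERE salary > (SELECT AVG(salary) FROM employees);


Subquery: AVG(salary) = 78000.0
Filtering: salary > 78000.0
  Frank (120000) -> MATCH
  Mia (80000) -> MATCH


2 rows:
Frank, 120000
Mia, 80000


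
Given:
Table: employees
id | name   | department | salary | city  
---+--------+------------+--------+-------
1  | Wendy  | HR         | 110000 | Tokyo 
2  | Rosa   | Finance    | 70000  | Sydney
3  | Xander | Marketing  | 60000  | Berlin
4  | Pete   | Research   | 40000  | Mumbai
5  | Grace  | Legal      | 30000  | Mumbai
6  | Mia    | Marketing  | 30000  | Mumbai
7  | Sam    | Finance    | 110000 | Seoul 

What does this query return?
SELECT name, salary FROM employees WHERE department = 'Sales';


Filtering: department = 'Sales'
Matching rows: 0

Empty result set (0 rows)


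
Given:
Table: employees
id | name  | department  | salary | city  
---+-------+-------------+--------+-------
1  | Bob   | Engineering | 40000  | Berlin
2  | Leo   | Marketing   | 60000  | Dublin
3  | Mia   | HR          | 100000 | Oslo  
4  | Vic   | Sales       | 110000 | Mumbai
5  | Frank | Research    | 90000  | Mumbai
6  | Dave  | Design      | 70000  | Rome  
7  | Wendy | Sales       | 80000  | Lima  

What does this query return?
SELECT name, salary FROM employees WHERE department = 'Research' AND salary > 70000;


Filtering: department = 'Research' AND salary > 70000
Matching: 1 rows

1 rows:
Frank, 90000


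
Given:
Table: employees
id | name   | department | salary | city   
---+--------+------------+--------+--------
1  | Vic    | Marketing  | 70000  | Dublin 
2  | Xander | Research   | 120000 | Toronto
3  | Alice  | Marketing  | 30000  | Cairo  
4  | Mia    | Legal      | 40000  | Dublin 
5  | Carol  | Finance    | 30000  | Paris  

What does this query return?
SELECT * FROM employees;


SELECT * returns all 5 rows with all columns

5 rows:
1, Vic, Marketing, 70000, Dublin
2, Xander, Research, 120000, Toronto
3, Alice, Marketing, 30000, Cairo
4, Mia, Legal, 40000, Dublin
5, Carol, Finance, 30000, Paris


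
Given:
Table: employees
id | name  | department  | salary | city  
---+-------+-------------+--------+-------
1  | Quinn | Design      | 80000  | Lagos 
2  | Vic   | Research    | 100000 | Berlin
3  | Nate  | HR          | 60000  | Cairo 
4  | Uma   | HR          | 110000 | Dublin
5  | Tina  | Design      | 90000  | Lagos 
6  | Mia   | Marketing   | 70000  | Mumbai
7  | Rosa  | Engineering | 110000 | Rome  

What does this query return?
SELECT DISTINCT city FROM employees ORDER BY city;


All 'city' values (row order): Lagos, Berlin, Cairo, Dublin, Lagos, Mumbai, Rome
Removing duplicates leaves 6 unique value(s).

6 values:
Berlin
Cairo
Dublin
Lagos
Mumbai
Rome


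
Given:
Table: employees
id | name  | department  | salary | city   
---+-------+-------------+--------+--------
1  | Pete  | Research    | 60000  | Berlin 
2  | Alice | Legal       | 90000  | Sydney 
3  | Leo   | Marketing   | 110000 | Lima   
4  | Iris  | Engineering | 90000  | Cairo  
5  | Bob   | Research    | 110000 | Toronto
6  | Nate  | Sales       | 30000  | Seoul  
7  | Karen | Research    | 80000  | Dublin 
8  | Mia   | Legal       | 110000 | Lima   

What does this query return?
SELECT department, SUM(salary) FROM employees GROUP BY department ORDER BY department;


Summing salary within each department:
  Engineering: 90000 = 90000
  Legal: 90000 + 110000 = 200000
  Marketing: 110000 = 110000
  Research: 60000 + 110000 + 80000 = 250000
  Sales: 30000 = 30000


5 groups:
Engineering, 90000
Legal, 200000
Marketing, 110000
Research, 250000
Sales, 30000
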